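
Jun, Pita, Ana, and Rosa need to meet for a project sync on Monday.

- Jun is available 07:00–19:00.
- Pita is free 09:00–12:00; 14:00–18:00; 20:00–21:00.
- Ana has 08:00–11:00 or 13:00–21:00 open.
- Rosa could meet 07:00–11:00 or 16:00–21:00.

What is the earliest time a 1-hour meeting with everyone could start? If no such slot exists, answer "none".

09:00

Jun ∩ Pita: 09:00-12:00, 14:00-18:00.
Jun ∩ Pita ∩ Ana: 09:00-11:00, 14:00-18:00.
Jun ∩ Pita ∩ Ana ∩ Rosa: 09:00-11:00, 16:00-18:00.
The first common window of at least 60 minutes is 09:00-11:00, so the earliest start is 09:00.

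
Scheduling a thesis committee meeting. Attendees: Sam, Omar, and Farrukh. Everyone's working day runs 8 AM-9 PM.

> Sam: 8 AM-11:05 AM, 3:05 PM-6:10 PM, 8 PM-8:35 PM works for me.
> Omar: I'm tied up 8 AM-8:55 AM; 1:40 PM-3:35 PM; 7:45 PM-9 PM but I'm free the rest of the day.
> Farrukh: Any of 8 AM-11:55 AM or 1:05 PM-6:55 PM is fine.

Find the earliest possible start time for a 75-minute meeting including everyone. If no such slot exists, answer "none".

08:55

Sam free: 08:00-11:05, 15:05-18:10, 20:00-20:35.
Omar free: 08:55-13:40, 15:35-19:45 (invert busy blocks within the working day).
Farrukh free: 08:00-11:55, 13:05-18:55.
Sam ∩ Omar: 08:55-11:05, 15:35-18:10.
Sam ∩ Omar ∩ Farrukh: 08:55-11:05, 15:35-18:10.
The first common window of at least 75 minutes is 08:55-11:05, so the earliest start is 08:55.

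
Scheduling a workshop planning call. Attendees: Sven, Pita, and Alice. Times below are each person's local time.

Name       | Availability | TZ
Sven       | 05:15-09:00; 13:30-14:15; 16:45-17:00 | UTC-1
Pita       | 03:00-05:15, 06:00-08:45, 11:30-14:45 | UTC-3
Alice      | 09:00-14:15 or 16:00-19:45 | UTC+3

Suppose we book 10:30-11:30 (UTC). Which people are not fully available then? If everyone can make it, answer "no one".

Sven in UTC: 06:15-10:00, 14:30-15:15, 17:45-18:00 (add 1h to convert from UTC-1).
Pita in UTC: 06:00-08:15, 09:00-11:45, 14:30-17:45 (add 3h to convert from UTC-3).
Alice in UTC: 06:00-11:15, 13:00-16:45 (subtract 3h to convert from UTC+3).
Sven: not fully free for 10:30-11:30. Pita: free for 10:30-11:30. Alice: not fully free for 10:30-11:30.

Alice, Sven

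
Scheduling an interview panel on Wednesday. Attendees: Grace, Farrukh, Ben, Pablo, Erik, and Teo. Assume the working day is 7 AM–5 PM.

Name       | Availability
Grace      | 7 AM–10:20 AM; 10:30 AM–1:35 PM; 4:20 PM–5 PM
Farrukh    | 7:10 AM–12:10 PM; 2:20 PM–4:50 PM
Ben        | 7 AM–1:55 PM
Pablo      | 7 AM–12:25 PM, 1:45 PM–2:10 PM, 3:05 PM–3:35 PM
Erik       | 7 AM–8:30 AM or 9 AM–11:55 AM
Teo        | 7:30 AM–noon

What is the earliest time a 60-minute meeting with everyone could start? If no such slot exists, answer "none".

07:30

Grace ∩ Farrukh: 07:10-10:20, 10:30-12:10, 16:20-16:50.
Grace ∩ Farrukh ∩ Ben: 07:10-10:20, 10:30-12:10.
Grace ∩ Farrukh ∩ Ben ∩ Pablo: 07:10-10:20, 10:30-12:10.
Grace ∩ Farrukh ∩ Ben ∩ Pablo ∩ Erik: 07:10-08:30, 09:00-10:20, 10:30-11:55.
Grace ∩ Farrukh ∩ Ben ∩ Pablo ∩ Erik ∩ Teo: 07:30-08:30, 09:00-10:20, 10:30-11:55.
The first common window of at least 60 minutes is 07:30-08:30, so the earliest start is 07:30.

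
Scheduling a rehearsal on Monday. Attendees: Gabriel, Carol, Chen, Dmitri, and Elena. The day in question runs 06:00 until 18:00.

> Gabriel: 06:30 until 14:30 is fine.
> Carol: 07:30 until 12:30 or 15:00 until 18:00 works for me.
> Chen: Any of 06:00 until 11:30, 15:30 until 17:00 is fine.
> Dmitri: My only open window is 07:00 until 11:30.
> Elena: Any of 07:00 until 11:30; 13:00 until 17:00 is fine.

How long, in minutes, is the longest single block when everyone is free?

240

Gabriel ∩ Carol: 07:30-12:30.
Gabriel ∩ Carol ∩ Chen: 07:30-11:30.
Gabriel ∩ Carol ∩ Chen ∩ Dmitri: 07:30-11:30.
Gabriel ∩ Carol ∩ Chen ∩ Dmitri ∩ Elena: 07:30-11:30.
Those are the intersection windows.
The longest is 07:30-11:30 at 240 minutes.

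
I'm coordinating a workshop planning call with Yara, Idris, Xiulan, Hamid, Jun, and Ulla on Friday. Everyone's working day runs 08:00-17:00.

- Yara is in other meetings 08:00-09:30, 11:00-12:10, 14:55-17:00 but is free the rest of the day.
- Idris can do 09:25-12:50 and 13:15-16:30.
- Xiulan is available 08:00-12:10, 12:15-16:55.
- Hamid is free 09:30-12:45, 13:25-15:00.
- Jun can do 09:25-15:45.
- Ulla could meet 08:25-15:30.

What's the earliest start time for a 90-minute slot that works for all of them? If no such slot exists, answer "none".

09:30

Yara free: 09:30-11:00, 12:10-14:55 (invert busy blocks within the working day).
Idris free: 09:25-12:50, 13:15-16:30.
Xiulan free: 08:00-12:10, 12:15-16:55.
Hamid free: 09:30-12:45, 13:25-15:00.
Jun free: 09:25-15:45.
Ulla free: 08:25-15:30.
Yara ∩ Idris: 09:30-11:00, 12:10-12:50, 13:15-14:55.
Yara ∩ Idris ∩ Xiulan: 09:30-11:00, 12:15-12:50, 13:15-14:55.
Yara ∩ Idris ∩ Xiulan ∩ Hamid: 09:30-11:00, 12:15-12:45, 13:25-14:55.
Yara ∩ Idris ∩ Xiulan ∩ Hamid ∩ Jun: 09:30-11:00, 12:15-12:45, 13:25-14:55.
Yara ∩ Idris ∩ Xiulan ∩ Hamid ∩ Jun ∩ Ulla: 09:30-11:00, 12:15-12:45, 13:25-14:55.
The first common window of at least 90 minutes is 09:30-11:00, so the earliest start is 09:30.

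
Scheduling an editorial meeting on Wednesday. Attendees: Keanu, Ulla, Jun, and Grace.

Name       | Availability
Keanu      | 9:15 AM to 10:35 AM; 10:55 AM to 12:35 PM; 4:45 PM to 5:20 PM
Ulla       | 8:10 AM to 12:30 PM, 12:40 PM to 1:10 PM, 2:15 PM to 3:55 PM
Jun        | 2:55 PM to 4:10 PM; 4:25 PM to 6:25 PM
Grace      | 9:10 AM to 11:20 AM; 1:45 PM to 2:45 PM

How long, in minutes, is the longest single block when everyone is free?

Keanu ∩ Ulla: 09:15-10:35, 10:55-12:30.
Keanu ∩ Ulla ∩ Jun: ∅.
Keanu ∩ Ulla ∩ Jun ∩ Grace: ∅.
There is no time when everyone is free.
No common window exists, so the longest block is 0 minutes.

0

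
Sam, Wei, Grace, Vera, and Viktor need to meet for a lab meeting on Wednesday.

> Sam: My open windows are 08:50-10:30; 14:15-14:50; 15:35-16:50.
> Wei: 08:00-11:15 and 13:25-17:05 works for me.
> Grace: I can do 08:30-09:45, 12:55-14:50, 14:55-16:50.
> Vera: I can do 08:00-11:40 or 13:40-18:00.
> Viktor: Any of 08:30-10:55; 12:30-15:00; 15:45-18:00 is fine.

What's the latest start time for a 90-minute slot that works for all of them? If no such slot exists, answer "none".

none

Sam ∩ Wei: 08:50-10:30, 14:15-14:50, 15:35-16:50.
Sam ∩ Wei ∩ Grace: 08:50-09:45, 14:15-14:50, 15:35-16:50.
Sam ∩ Wei ∩ Grace ∩ Vera: 08:50-09:45, 14:15-14:50, 15:35-16:50.
Sam ∩ Wei ∩ Grace ∩ Vera ∩ Viktor: 08:50-09:45, 14:15-14:50, 15:45-16:50.
No common window is at least 90 minutes long.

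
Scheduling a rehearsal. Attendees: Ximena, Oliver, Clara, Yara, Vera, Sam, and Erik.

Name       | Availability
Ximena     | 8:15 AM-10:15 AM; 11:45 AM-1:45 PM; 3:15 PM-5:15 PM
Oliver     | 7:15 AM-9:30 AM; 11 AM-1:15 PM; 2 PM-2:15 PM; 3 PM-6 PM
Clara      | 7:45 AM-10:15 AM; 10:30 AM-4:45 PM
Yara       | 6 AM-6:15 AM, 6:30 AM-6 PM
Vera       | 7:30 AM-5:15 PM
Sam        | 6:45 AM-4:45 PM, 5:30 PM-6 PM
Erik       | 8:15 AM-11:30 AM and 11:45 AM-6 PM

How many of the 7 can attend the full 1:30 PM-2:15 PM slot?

Clara, Yara, Vera, Sam, and Erik can make the full 13:30-14:15 slot — that's 5.

5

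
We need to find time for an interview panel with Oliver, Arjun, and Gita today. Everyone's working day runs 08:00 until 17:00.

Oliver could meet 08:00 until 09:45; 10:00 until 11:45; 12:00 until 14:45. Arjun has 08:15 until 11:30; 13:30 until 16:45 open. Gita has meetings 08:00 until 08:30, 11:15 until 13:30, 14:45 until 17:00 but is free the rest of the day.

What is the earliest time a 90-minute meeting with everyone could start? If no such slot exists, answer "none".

Oliver free: 08:00-09:45, 10:00-11:45, 12:00-14:45.
Arjun free: 08:15-11:30, 13:30-16:45.
Gita free: 08:30-11:15, 13:30-14:45 (invert busy blocks within the working day).
Oliver ∩ Arjun: 08:15-09:45, 10:00-11:30, 13:30-14:45.
Oliver ∩ Arjun ∩ Gita: 08:30-09:45, 10:00-11:15, 13:30-14:45.
So the common availability across everyone is 08:30-09:45, 10:00-11:15, 13:30-14:45.
No common window is at least 90 minutes long.

none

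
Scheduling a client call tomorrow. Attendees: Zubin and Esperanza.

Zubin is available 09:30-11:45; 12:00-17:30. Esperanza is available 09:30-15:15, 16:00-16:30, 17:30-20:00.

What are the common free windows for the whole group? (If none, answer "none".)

09:30-11:45, 12:00-15:15, 16:00-16:30

Zubin ∩ Esperanza: 09:30-11:45, 12:00-15:15, 16:00-16:30.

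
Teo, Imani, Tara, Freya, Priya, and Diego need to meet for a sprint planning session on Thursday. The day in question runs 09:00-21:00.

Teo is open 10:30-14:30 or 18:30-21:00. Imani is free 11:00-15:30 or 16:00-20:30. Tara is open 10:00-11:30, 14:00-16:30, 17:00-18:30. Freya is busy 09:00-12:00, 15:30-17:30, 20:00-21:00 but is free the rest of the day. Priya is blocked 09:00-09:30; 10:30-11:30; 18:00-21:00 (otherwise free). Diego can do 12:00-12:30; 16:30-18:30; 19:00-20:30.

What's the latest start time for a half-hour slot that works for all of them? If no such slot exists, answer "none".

Teo free: 10:30-14:30, 18:30-21:00.
Imani free: 11:00-15:30, 16:00-20:30.
Tara free: 10:00-11:30, 14:00-16:30, 17:00-18:30.
Freya free: 12:00-15:30, 17:30-20:00 (invert busy blocks within the working day).
Priya free: 09:30-10:30, 11:30-18:00 (invert busy blocks within the working day).
Diego free: 12:00-12:30, 16:30-18:30, 19:00-20:30.
Teo ∩ Imani: 11:00-14:30, 18:30-20:30.
Teo ∩ Imani ∩ Tara: 11:00-11:30, 14:00-14:30.
Teo ∩ Imani ∩ Tara ∩ Freya: 14:00-14:30.
Teo ∩ Imani ∩ Tara ∩ Freya ∩ Priya: 14:00-14:30.
Teo ∩ Imani ∩ Tara ∩ Freya ∩ Priya ∩ Diego: ∅.
There is no time when everyone is free.
No common window is at least 30 minutes long.

none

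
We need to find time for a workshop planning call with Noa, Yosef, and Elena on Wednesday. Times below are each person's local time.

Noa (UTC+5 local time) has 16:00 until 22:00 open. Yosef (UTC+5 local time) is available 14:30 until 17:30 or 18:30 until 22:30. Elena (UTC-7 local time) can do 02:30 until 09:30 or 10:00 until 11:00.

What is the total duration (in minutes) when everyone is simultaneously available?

Noa in UTC: 11:00-17:00 (subtract 5h to convert from UTC+5).
Yosef in UTC: 09:30-12:30, 13:30-17:30 (subtract 5h to convert from UTC+5).
Elena in UTC: 09:30-16:30, 17:00-18:00 (add 7h to convert from UTC-7).
Noa ∩ Yosef: 11:00-12:30, 13:30-17:00.
Noa ∩ Yosef ∩ Elena: 11:00-12:30, 13:30-16:30.
Those are the intersection windows.
Summing the common windows: 90 + 180 = 270 minutes.

270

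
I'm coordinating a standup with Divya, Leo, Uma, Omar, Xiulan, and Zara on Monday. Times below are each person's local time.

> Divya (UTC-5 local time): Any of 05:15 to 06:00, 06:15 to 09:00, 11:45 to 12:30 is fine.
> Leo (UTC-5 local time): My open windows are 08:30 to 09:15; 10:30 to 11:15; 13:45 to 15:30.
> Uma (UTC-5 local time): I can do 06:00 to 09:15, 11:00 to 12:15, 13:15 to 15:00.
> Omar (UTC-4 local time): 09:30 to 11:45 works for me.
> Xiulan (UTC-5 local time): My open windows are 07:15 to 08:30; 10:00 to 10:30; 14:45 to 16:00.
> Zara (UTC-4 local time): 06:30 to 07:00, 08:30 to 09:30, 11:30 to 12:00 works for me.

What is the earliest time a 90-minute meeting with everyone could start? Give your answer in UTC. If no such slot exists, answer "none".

Divya in UTC: 10:15-11:00, 11:15-14:00, 16:45-17:30 (add 5h to convert from UTC-5).
Leo in UTC: 13:30-14:15, 15:30-16:15, 18:45-20:30 (add 5h to convert from UTC-5).
Uma in UTC: 11:00-14:15, 16:00-17:15, 18:15-20:00 (add 5h to convert from UTC-5).
Omar in UTC: 13:30-15:45 (add 4h to convert from UTC-4).
Xiulan in UTC: 12:15-13:30, 15:00-15:30, 19:45-21:00 (add 5h to convert from UTC-5).
Zara in UTC: 10:30-11:00, 12:30-13:30, 15:30-16:00 (add 4h to convert from UTC-4).
Divya ∩ Leo: 13:30-14:00.
Divya ∩ Leo ∩ Uma: 13:30-14:00.
Divya ∩ Leo ∩ Uma ∩ Omar: 13:30-14:00.
Divya ∩ Leo ∩ Uma ∩ Omar ∩ Xiulan: ∅.
Divya ∩ Leo ∩ Uma ∩ Omar ∩ Xiulan ∩ Zara: ∅.
There is no time when everyone is free.
No common window is at least 90 minutes long.

none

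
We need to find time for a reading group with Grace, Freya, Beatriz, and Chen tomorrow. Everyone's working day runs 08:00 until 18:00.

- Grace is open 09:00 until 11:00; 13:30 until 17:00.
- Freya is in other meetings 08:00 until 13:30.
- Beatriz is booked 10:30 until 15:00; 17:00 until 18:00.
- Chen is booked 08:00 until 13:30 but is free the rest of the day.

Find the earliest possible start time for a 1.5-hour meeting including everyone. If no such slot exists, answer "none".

15:00

Grace free: 09:00-11:00, 13:30-17:00.
Freya free: 13:30-18:00 (invert busy blocks within the working day).
Beatriz free: 08:00-10:30, 15:00-17:00 (invert busy blocks within the working day).
Chen free: 13:30-18:00 (invert busy blocks within the working day).
Grace ∩ Freya: 13:30-17:00.
Grace ∩ Freya ∩ Beatriz: 15:00-17:00.
Grace ∩ Freya ∩ Beatriz ∩ Chen: 15:00-17:00.
The first common window of at least 90 minutes is 15:00-17:00, so the earliest start is 15:00.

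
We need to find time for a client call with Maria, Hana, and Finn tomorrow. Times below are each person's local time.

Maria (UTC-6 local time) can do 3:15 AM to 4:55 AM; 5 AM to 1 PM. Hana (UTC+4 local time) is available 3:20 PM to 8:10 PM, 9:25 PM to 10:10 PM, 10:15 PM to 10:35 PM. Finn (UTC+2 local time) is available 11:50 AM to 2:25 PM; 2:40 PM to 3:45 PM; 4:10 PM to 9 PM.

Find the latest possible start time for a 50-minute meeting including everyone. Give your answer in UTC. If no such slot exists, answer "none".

15:20

Maria in UTC: 09:15-10:55, 11:00-19:00 (add 6h to convert from UTC-6).
Hana in UTC: 11:20-16:10, 17:25-18:10, 18:15-18:35 (subtract 4h to convert from UTC+4).
Finn in UTC: 09:50-12:25, 12:40-13:45, 14:10-19:00 (subtract 2h to convert from UTC+2).
Maria ∩ Hana: 11:20-16:10, 17:25-18:10, 18:15-18:35.
Maria ∩ Hana ∩ Finn: 11:20-12:25, 12:40-13:45, 14:10-16:10, 17:25-18:10, 18:15-18:35.
The last common window of at least 50 minutes is 14:10-16:10; a 50-minute meeting can start as late as 15:20 and still end by 16:10.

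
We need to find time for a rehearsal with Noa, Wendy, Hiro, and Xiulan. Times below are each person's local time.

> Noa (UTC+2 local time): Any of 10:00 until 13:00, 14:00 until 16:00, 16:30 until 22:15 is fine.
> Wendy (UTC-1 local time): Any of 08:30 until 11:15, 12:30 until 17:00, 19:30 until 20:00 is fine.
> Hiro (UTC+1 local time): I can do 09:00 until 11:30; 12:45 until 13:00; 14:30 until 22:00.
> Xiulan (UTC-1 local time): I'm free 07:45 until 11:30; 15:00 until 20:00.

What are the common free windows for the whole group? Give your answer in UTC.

Noa in UTC: 08:00-11:00, 12:00-14:00, 14:30-20:15 (subtract 2h to convert from UTC+2).
Wendy in UTC: 09:30-12:15, 13:30-18:00, 20:30-21:00 (add 1h to convert from UTC-1).
Hiro in UTC: 08:00-10:30, 11:45-12:00, 13:30-21:00 (subtract 1h to convert from UTC+1).
Xiulan in UTC: 08:45-12:30, 16:00-21:00 (add 1h to convert from UTC-1).
Noa ∩ Wendy: 09:30-11:00, 12:00-12:15, 13:30-14:00, 14:30-18:00.
Noa ∩ Wendy ∩ Hiro: 09:30-10:30, 13:30-14:00, 14:30-18:00.
Noa ∩ Wendy ∩ Hiro ∩ Xiulan: 09:30-10:30, 16:00-18:00.

09:30-10:30, 16:00-18:00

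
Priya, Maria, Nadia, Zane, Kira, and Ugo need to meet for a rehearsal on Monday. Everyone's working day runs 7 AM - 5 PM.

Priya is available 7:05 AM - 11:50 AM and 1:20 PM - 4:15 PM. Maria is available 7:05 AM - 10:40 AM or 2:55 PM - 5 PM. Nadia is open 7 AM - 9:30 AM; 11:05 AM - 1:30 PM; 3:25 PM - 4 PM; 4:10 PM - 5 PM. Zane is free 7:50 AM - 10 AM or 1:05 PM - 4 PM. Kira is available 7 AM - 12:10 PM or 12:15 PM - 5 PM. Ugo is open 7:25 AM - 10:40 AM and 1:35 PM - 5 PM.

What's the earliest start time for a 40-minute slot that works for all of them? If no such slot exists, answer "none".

Priya ∩ Maria: 07:05-10:40, 14:55-16:15.
Priya ∩ Maria ∩ Nadia: 07:05-09:30, 15:25-16:00, 16:10-16:15.
Priya ∩ Maria ∩ Nadia ∩ Zane: 07:50-09:30, 15:25-16:00.
Priya ∩ Maria ∩ Nadia ∩ Zane ∩ Kira: 07:50-09:30, 15:25-16:00.
Priya ∩ Maria ∩ Nadia ∩ Zane ∩ Kira ∩ Ugo: 07:50-09:30, 15:25-16:00.
Those are the intersection windows.
The first common window of at least 40 minutes is 07:50-09:30, so the earliest start is 07:50.

07:50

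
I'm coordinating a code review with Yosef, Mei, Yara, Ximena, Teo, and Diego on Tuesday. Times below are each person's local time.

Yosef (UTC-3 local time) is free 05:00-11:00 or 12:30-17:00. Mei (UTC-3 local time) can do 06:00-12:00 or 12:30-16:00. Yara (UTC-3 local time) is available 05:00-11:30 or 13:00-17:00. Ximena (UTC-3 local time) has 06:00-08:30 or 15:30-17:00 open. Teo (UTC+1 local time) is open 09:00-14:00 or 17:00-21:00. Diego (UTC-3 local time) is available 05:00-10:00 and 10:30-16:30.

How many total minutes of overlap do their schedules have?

Yosef in UTC: 08:00-14:00, 15:30-20:00 (add 3h to convert from UTC-3).
Mei in UTC: 09:00-15:00, 15:30-19:00 (add 3h to convert from UTC-3).
Yara in UTC: 08:00-14:30, 16:00-20:00 (add 3h to convert from UTC-3).
Ximena in UTC: 09:00-11:30, 18:30-20:00 (add 3h to convert from UTC-3).
Teo in UTC: 08:00-13:00, 16:00-20:00 (subtract 1h to convert from UTC+1).
Diego in UTC: 08:00-13:00, 13:30-19:30 (add 3h to convert from UTC-3).
Yosef ∩ Mei: 09:00-14:00, 15:30-19:00.
Yosef ∩ Mei ∩ Yara: 09:00-14:00, 16:00-19:00.
Yosef ∩ Mei ∩ Yara ∩ Ximena: 09:00-11:30, 18:30-19:00.
Yosef ∩ Mei ∩ Yara ∩ Ximena ∩ Teo: 09:00-11:30, 18:30-19:00.
Yosef ∩ Mei ∩ Yara ∩ Ximena ∩ Teo ∩ Diego: 09:00-11:30, 18:30-19:00.
Summing the common windows: 150 + 30 = 180 minutes.

180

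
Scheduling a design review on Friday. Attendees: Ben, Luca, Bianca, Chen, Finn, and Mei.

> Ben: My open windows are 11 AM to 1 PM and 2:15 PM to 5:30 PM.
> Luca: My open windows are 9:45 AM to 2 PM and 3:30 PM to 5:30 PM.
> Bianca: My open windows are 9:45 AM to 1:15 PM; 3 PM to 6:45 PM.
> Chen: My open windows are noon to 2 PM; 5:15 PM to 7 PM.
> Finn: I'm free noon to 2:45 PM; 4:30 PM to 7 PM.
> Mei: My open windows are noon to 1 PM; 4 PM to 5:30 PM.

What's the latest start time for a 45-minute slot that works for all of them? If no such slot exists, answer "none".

Ben ∩ Luca: 11:00-13:00, 15:30-17:30.
Ben ∩ Luca ∩ Bianca: 11:00-13:00, 15:30-17:30.
Ben ∩ Luca ∩ Bianca ∩ Chen: 12:00-13:00, 17:15-17:30.
Ben ∩ Luca ∩ Bianca ∩ Chen ∩ Finn: 12:00-13:00, 17:15-17:30.
Ben ∩ Luca ∩ Bianca ∩ Chen ∩ Finn ∩ Mei: 12:00-13:00, 17:15-17:30.
So the common availability across everyone is 12:00-13:00, 17:15-17:30.
The last common window of at least 45 minutes is 12:00-13:00; a 45-minute meeting can start as late as 12:15 and still end by 13:00.

12:15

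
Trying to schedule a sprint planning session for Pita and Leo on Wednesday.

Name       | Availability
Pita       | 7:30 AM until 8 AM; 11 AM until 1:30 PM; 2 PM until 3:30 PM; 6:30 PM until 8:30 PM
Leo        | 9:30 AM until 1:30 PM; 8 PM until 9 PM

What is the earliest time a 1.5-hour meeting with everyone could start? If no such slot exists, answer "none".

11:00

Pita ∩ Leo: 11:00-13:30, 20:00-20:30.
Those are the intersection windows.
The first common window of at least 90 minutes is 11:00-13:30, so the earliest start is 11:00.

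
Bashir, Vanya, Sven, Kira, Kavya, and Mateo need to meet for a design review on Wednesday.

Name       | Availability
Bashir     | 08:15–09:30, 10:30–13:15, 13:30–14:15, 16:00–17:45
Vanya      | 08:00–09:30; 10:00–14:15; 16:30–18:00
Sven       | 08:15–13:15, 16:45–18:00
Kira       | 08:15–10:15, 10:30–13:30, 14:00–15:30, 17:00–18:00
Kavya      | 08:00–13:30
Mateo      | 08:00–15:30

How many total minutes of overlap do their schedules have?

Bashir ∩ Vanya: 08:15-09:30, 10:30-13:15, 13:30-14:15, 16:30-17:45.
Bashir ∩ Vanya ∩ Sven: 08:15-09:30, 10:30-13:15, 16:45-17:45.
Bashir ∩ Vanya ∩ Sven ∩ Kira: 08:15-09:30, 10:30-13:15, 17:00-17:45.
Bashir ∩ Vanya ∩ Sven ∩ Kira ∩ Kavya: 08:15-09:30, 10:30-13:15.
Bashir ∩ Vanya ∩ Sven ∩ Kira ∩ Kavya ∩ Mateo: 08:15-09:30, 10:30-13:15.
Summing the common windows: 75 + 165 = 240 minutes.

240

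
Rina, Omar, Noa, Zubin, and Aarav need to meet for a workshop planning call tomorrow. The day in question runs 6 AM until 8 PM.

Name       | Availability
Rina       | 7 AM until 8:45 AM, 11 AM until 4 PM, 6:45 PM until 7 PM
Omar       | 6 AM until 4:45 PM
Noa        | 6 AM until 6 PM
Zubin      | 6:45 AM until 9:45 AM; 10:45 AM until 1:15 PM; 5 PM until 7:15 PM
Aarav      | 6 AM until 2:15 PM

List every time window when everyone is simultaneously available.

07:00-08:45, 11:00-13:15

Rina ∩ Omar: 07:00-08:45, 11:00-16:00.
Rina ∩ Omar ∩ Noa: 07:00-08:45, 11:00-16:00.
Rina ∩ Omar ∩ Noa ∩ Zubin: 07:00-08:45, 11:00-13:15.
Rina ∩ Omar ∩ Noa ∩ Zubin ∩ Aarav: 07:00-08:45, 11:00-13:15.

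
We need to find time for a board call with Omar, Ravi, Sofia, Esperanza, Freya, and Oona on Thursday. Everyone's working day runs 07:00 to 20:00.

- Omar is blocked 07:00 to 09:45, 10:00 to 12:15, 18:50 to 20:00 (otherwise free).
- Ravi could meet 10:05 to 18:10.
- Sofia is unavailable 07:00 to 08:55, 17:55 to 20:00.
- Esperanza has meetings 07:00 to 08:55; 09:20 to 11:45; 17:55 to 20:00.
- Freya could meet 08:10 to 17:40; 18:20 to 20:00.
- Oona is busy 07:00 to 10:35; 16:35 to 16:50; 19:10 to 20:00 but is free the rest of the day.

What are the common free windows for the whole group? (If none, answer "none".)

12:15-16:35, 16:50-17:40

Omar free: 09:45-10:00, 12:15-18:50 (invert busy blocks within the working day).
Ravi free: 10:05-18:10.
Sofia free: 08:55-17:55 (invert busy blocks within the working day).
Esperanza free: 08:55-09:20, 11:45-17:55 (invert busy blocks within the working day).
Freya free: 08:10-17:40, 18:20-20:00.
Oona free: 10:35-16:35, 16:50-19:10 (invert busy blocks within the working day).
Omar ∩ Ravi: 12:15-18:10.
Omar ∩ Ravi ∩ Sofia: 12:15-17:55.
Omar ∩ Ravi ∩ Sofia ∩ Esperanza: 12:15-17:55.
Omar ∩ Ravi ∩ Sofia ∩ Esperanza ∩ Freya: 12:15-17:40.
Omar ∩ Ravi ∩ Sofia ∩ Esperanza ∩ Freya ∩ Oona: 12:15-16:35, 16:50-17:40.
So the common availability across everyone is 12:15-16:35, 16:50-17:40.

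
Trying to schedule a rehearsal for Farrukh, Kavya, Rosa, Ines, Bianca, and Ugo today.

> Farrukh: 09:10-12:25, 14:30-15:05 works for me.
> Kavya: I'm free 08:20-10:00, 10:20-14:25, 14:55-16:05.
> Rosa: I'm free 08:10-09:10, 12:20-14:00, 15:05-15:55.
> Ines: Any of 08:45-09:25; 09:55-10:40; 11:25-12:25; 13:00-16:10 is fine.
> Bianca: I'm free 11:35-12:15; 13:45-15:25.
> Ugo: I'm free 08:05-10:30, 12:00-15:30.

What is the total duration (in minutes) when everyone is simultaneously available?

Farrukh ∩ Kavya: 09:10-10:00, 10:20-12:25, 14:55-15:05.
Farrukh ∩ Kavya ∩ Rosa: 12:20-12:25.
Farrukh ∩ Kavya ∩ Rosa ∩ Ines: 12:20-12:25.
Farrukh ∩ Kavya ∩ Rosa ∩ Ines ∩ Bianca: ∅.
Farrukh ∩ Kavya ∩ Rosa ∩ Ines ∩ Bianca ∩ Ugo: ∅.
There is no time when everyone is free.
There is no common window, so the total is 0 minutes.

0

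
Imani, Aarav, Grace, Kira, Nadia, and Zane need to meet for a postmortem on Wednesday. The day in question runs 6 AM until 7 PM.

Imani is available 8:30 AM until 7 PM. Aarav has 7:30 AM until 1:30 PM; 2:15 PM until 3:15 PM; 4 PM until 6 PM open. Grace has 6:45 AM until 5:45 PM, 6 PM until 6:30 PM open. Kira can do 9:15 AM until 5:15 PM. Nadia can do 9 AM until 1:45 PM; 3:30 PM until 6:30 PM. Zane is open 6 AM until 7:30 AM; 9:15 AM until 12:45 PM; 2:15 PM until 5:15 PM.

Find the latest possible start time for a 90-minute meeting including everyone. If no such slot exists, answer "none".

11:15

Imani ∩ Aarav: 08:30-13:30, 14:15-15:15, 16:00-18:00.
Imani ∩ Aarav ∩ Grace: 08:30-13:30, 14:15-15:15, 16:00-17:45.
Imani ∩ Aarav ∩ Grace ∩ Kira: 09:15-13:30, 14:15-15:15, 16:00-17:15.
Imani ∩ Aarav ∩ Grace ∩ Kira ∩ Nadia: 09:15-13:30, 16:00-17:15.
Imani ∩ Aarav ∩ Grace ∩ Kira ∩ Nadia ∩ Zane: 09:15-12:45, 16:00-17:15.
So the common availability across everyone is 09:15-12:45, 16:00-17:15.
The last common window of at least 90 minutes is 09:15-12:45; a 90-minute meeting can start as late as 11:15 and still end by 12:45.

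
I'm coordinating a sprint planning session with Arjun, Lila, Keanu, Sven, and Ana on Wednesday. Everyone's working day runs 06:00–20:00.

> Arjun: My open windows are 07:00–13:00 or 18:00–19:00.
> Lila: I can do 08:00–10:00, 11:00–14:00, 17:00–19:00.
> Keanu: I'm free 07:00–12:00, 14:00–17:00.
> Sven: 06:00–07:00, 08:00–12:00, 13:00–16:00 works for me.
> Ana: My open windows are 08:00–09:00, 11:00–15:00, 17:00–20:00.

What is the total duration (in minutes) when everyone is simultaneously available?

120

Arjun ∩ Lila: 08:00-10:00, 11:00-13:00, 18:00-19:00.
Arjun ∩ Lila ∩ Keanu: 08:00-10:00, 11:00-12:00.
Arjun ∩ Lila ∩ Keanu ∩ Sven: 08:00-10:00, 11:00-12:00.
Arjun ∩ Lila ∩ Keanu ∩ Sven ∩ Ana: 08:00-09:00, 11:00-12:00.
Summing the common windows: 60 + 60 = 120 minutes.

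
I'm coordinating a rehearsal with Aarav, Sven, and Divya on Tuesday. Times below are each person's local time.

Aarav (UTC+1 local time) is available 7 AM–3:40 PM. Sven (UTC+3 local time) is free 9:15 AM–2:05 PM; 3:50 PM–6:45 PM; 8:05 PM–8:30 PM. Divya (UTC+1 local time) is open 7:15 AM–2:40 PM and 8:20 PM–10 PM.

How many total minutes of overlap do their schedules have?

340

Aarav in UTC: 06:00-14:40 (subtract 1h to convert from UTC+1).
Sven in UTC: 06:15-11:05, 12:50-15:45, 17:05-17:30 (subtract 3h to convert from UTC+3).
Divya in UTC: 06:15-13:40, 19:20-21:00 (subtract 1h to convert from UTC+1).
Aarav ∩ Sven: 06:15-11:05, 12:50-14:40.
Aarav ∩ Sven ∩ Divya: 06:15-11:05, 12:50-13:40.
So the common availability across everyone is 06:15-11:05, 12:50-13:40.
Summing the common windows: 290 + 50 = 340 minutes.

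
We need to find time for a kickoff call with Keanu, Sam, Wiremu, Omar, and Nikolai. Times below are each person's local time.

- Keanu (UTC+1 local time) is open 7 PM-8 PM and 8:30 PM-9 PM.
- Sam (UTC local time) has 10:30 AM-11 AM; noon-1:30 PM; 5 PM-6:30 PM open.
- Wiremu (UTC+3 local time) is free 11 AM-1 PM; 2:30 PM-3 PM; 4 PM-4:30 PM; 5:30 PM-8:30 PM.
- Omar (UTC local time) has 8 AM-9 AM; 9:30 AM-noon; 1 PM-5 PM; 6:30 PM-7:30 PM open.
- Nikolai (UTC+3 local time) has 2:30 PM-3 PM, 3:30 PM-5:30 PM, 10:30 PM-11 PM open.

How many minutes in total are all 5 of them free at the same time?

Keanu in UTC: 18:00-19:00, 19:30-20:00 (subtract 1h to convert from UTC+1).
Sam in UTC: 10:30-11:00, 12:00-13:30, 17:00-18:30.
Wiremu in UTC: 08:00-10:00, 11:30-12:00, 13:00-13:30, 14:30-17:30 (subtract 3h to convert from UTC+3).
Omar in UTC: 08:00-09:00, 09:30-12:00, 13:00-17:00, 18:30-19:30.
Nikolai in UTC: 11:30-12:00, 12:30-14:30, 19:30-20:00 (subtract 3h to convert from UTC+3).
Keanu ∩ Sam: 18:00-18:30.
Keanu ∩ Sam ∩ Wiremu: ∅.
Keanu ∩ Sam ∩ Wiremu ∩ Omar: ∅.
Keanu ∩ Sam ∩ Wiremu ∩ Omar ∩ Nikolai: ∅.
There is no time when everyone is free.
There is no common window, so the total is 0 minutes.

0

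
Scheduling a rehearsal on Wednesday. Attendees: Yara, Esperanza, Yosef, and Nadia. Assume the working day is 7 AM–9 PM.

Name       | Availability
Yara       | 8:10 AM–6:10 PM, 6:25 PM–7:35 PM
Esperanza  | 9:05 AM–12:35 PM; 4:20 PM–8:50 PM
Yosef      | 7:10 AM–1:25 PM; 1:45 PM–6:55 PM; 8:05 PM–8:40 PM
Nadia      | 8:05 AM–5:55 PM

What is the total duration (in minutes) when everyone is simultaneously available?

305

Yara ∩ Esperanza: 09:05-12:35, 16:20-18:10, 18:25-19:35.
Yara ∩ Esperanza ∩ Yosef: 09:05-12:35, 16:20-18:10, 18:25-18:55.
Yara ∩ Esperanza ∩ Yosef ∩ Nadia: 09:05-12:35, 16:20-17:55.
Summing the common windows: 210 + 95 = 305 minutes.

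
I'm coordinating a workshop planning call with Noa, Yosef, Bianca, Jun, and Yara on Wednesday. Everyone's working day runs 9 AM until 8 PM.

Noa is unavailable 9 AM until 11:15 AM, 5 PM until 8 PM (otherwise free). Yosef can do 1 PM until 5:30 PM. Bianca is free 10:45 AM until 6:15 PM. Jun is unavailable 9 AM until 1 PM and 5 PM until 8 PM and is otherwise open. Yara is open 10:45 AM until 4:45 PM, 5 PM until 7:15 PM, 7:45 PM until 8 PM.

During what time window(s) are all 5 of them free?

13:00-16:45

Noa free: 11:15-17:00 (invert busy blocks within the working day).
Yosef free: 13:00-17:30.
Bianca free: 10:45-18:15.
Jun free: 13:00-17:00 (invert busy blocks within the working day).
Yara free: 10:45-16:45, 17:00-19:15, 19:45-20:00.
Noa ∩ Yosef: 13:00-17:00.
Noa ∩ Yosef ∩ Bianca: 13:00-17:00.
Noa ∩ Yosef ∩ Bianca ∩ Jun: 13:00-17:00.
Noa ∩ Yosef ∩ Bianca ∩ Jun ∩ Yara: 13:00-16:45.
Those are the intersection windows.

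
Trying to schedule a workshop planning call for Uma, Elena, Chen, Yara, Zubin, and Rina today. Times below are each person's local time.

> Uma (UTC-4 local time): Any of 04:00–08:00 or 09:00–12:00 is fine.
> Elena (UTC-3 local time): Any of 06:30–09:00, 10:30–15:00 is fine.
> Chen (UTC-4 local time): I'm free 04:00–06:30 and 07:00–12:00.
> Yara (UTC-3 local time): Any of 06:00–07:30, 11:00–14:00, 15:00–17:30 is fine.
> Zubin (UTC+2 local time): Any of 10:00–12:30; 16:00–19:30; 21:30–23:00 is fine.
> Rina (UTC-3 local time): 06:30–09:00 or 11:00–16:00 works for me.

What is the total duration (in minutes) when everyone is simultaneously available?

180

Uma in UTC: 08:00-12:00, 13:00-16:00 (add 4h to convert from UTC-4).
Elena in UTC: 09:30-12:00, 13:30-18:00 (add 3h to convert from UTC-3).
Chen in UTC: 08:00-10:30, 11:00-16:00 (add 4h to convert from UTC-4).
Yara in UTC: 09:00-10:30, 14:00-17:00, 18:00-20:30 (add 3h to convert from UTC-3).
Zubin in UTC: 08:00-10:30, 14:00-17:30, 19:30-21:00 (subtract 2h to convert from UTC+2).
Rina in UTC: 09:30-12:00, 14:00-19:00 (add 3h to convert from UTC-3).
Uma ∩ Elena: 09:30-12:00, 13:30-16:00.
Uma ∩ Elena ∩ Chen: 09:30-10:30, 11:00-12:00, 13:30-16:00.
Uma ∩ Elena ∩ Chen ∩ Yara: 09:30-10:30, 14:00-16:00.
Uma ∩ Elena ∩ Chen ∩ Yara ∩ Zubin: 09:30-10:30, 14:00-16:00.
Uma ∩ Elena ∩ Chen ∩ Yara ∩ Zubin ∩ Rina: 09:30-10:30, 14:00-16:00.
Summing the common windows: 60 + 120 = 180 minutes.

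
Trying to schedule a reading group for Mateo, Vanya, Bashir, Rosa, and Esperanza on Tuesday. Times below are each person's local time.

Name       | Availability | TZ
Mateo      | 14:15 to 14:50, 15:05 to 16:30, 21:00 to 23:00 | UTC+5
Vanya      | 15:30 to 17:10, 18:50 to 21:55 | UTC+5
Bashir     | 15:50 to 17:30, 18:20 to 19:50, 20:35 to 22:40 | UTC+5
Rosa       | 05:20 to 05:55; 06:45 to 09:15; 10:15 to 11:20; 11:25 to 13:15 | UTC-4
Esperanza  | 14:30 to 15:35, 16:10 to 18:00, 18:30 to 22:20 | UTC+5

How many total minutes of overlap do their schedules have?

75

Mateo in UTC: 09:15-09:50, 10:05-11:30, 16:00-18:00 (subtract 5h to convert from UTC+5).
Vanya in UTC: 10:30-12:10, 13:50-16:55 (subtract 5h to convert from UTC+5).
Bashir in UTC: 10:50-12:30, 13:20-14:50, 15:35-17:40 (subtract 5h to convert from UTC+5).
Rosa in UTC: 09:20-09:55, 10:45-13:15, 14:15-15:20, 15:25-17:15 (add 4h to convert from UTC-4).
Esperanza in UTC: 09:30-10:35, 11:10-13:00, 13:30-17:20 (subtract 5h to convert from UTC+5).
Mateo ∩ Vanya: 10:30-11:30, 16:00-16:55.
Mateo ∩ Vanya ∩ Bashir: 10:50-11:30, 16:00-16:55.
Mateo ∩ Vanya ∩ Bashir ∩ Rosa: 10:50-11:30, 16:00-16:55.
Mateo ∩ Vanya ∩ Bashir ∩ Rosa ∩ Esperanza: 11:10-11:30, 16:00-16:55.
So the common availability across everyone is 11:10-11:30, 16:00-16:55.
Summing the common windows: 20 + 55 = 75 minutes.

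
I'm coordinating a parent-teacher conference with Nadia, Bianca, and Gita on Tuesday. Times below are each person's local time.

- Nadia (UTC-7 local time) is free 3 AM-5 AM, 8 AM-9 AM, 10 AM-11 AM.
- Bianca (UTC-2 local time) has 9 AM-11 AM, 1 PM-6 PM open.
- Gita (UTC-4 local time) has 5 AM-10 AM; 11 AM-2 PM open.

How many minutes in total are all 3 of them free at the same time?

180

Nadia in UTC: 10:00-12:00, 15:00-16:00, 17:00-18:00 (add 7h to convert from UTC-7).
Bianca in UTC: 11:00-13:00, 15:00-20:00 (add 2h to convert from UTC-2).
Gita in UTC: 09:00-14:00, 15:00-18:00 (add 4h to convert from UTC-4).
Nadia ∩ Bianca: 11:00-12:00, 15:00-16:00, 17:00-18:00.
Nadia ∩ Bianca ∩ Gita: 11:00-12:00, 15:00-16:00, 17:00-18:00.
Summing the common windows: 60 + 60 + 60 = 180 minutes.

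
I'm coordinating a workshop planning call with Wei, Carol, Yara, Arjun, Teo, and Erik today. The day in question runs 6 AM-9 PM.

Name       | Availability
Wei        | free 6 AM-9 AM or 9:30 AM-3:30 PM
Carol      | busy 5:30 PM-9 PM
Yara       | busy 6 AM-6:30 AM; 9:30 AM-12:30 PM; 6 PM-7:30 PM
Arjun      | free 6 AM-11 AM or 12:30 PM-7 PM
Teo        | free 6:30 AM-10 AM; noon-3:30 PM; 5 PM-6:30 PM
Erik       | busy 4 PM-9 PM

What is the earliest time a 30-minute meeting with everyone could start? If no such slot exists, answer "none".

06:30

Wei free: 06:00-09:00, 09:30-15:30.
Carol free: 06:00-17:30 (invert busy blocks within the working day).
Yara free: 06:30-09:30, 12:30-18:00, 19:30-21:00 (invert busy blocks within the working day).
Arjun free: 06:00-11:00, 12:30-19:00.
Teo free: 06:30-10:00, 12:00-15:30, 17:00-18:30.
Erik free: 06:00-16:00 (invert busy blocks within the working day).
Wei ∩ Carol: 06:00-09:00, 09:30-15:30.
Wei ∩ Carol ∩ Yara: 06:30-09:00, 12:30-15:30.
Wei ∩ Carol ∩ Yara ∩ Arjun: 06:30-09:00, 12:30-15:30.
Wei ∩ Carol ∩ Yara ∩ Arjun ∩ Teo: 06:30-09:00, 12:30-15:30.
Wei ∩ Carol ∩ Yara ∩ Arjun ∩ Teo ∩ Erik: 06:30-09:00, 12:30-15:30.
So the common availability across everyone is 06:30-09:00, 12:30-15:30.
The first common window of at least 30 minutes is 06:30-09:00, so the earliest start is 06:30.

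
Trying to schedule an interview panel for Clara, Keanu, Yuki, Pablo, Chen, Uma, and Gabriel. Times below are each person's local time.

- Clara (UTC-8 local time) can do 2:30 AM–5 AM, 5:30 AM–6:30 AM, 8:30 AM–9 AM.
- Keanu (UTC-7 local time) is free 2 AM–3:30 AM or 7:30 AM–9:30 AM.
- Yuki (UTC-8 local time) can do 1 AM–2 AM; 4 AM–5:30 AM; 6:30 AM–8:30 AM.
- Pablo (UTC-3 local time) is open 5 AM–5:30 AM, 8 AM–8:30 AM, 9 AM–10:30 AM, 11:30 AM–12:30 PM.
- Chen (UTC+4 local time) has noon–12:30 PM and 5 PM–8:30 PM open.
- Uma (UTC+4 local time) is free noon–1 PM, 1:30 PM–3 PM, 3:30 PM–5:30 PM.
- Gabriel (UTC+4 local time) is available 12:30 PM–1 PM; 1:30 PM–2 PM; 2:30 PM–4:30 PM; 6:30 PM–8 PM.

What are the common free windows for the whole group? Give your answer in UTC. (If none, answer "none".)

Clara in UTC: 10:30-13:00, 13:30-14:30, 16:30-17:00 (add 8h to convert from UTC-8).
Keanu in UTC: 09:00-10:30, 14:30-16:30 (add 7h to convert from UTC-7).
Yuki in UTC: 09:00-10:00, 12:00-13:30, 14:30-16:30 (add 8h to convert from UTC-8).
Pablo in UTC: 08:00-08:30, 11:00-11:30, 12:00-13:30, 14:30-15:30 (add 3h to convert from UTC-3).
Chen in UTC: 08:00-08:30, 13:00-16:30 (subtract 4h to convert from UTC+4).
Uma in UTC: 08:00-09:00, 09:30-11:00, 11:30-13:30 (subtract 4h to convert from UTC+4).
Gabriel in UTC: 08:30-09:00, 09:30-10:00, 10:30-12:30, 14:30-16:00 (subtract 4h to convert from UTC+4).
Clara ∩ Keanu: ∅.
Clara ∩ Keanu ∩ Yuki: ∅.
Clara ∩ Keanu ∩ Yuki ∩ Pablo: ∅.
Clara ∩ Keanu ∩ Yuki ∩ Pablo ∩ Chen: ∅.
Clara ∩ Keanu ∩ Yuki ∩ Pablo ∩ Chen ∩ Uma: ∅.
Clara ∩ Keanu ∩ Yuki ∩ Pablo ∩ Chen ∩ Uma ∩ Gabriel: ∅.
There is no time when everyone is free.

none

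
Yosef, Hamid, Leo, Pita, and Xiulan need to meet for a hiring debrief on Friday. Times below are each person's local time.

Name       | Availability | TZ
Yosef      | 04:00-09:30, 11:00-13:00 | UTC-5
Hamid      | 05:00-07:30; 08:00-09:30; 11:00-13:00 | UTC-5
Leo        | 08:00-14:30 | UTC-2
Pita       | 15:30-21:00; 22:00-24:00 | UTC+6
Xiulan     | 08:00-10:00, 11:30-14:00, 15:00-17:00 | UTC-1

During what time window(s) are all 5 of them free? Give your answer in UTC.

10:00-11:00, 13:00-14:30, 16:00-16:30

Yosef in UTC: 09:00-14:30, 16:00-18:00 (add 5h to convert from UTC-5).
Hamid in UTC: 10:00-12:30, 13:00-14:30, 16:00-18:00 (add 5h to convert from UTC-5).
Leo in UTC: 10:00-16:30 (add 2h to convert from UTC-2).
Pita in UTC: 09:30-15:00, 16:00-18:00 (subtract 6h to convert from UTC+6).
Xiulan in UTC: 09:00-11:00, 12:30-15:00, 16:00-18:00 (add 1h to convert from UTC-1).
Yosef ∩ Hamid: 10:00-12:30, 13:00-14:30, 16:00-18:00.
Yosef ∩ Hamid ∩ Leo: 10:00-12:30, 13:00-14:30, 16:00-16:30.
Yosef ∩ Hamid ∩ Leo ∩ Pita: 10:00-12:30, 13:00-14:30, 16:00-16:30.
Yosef ∩ Hamid ∩ Leo ∩ Pita ∩ Xiulan: 10:00-11:00, 13:00-14:30, 16:00-16:30.
So the common availability across everyone is 10:00-11:00, 13:00-14:30, 16:00-16:30.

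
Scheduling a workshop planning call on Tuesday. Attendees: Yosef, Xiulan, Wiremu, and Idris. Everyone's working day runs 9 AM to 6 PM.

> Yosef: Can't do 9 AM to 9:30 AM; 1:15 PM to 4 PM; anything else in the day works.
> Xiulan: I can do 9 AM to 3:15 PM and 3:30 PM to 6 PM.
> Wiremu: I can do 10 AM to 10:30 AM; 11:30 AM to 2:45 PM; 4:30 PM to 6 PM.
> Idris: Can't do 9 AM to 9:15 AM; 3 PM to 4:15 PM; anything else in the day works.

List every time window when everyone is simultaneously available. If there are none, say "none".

Yosef free: 09:30-13:15, 16:00-18:00 (invert busy blocks within the working day).
Xiulan free: 09:00-15:15, 15:30-18:00.
Wiremu free: 10:00-10:30, 11:30-14:45, 16:30-18:00.
Idris free: 09:15-15:00, 16:15-18:00 (invert busy blocks within the working day).
Yosef ∩ Xiulan: 09:30-13:15, 16:00-18:00.
Yosef ∩ Xiulan ∩ Wiremu: 10:00-10:30, 11:30-13:15, 16:30-18:00.
Yosef ∩ Xiulan ∩ Wiremu ∩ Idris: 10:00-10:30, 11:30-13:15, 16:30-18:00.
So the common availability across everyone is 10:00-10:30, 11:30-13:15, 16:30-18:00.

10:00-10:30, 11:30-13:15, 16:30-18:00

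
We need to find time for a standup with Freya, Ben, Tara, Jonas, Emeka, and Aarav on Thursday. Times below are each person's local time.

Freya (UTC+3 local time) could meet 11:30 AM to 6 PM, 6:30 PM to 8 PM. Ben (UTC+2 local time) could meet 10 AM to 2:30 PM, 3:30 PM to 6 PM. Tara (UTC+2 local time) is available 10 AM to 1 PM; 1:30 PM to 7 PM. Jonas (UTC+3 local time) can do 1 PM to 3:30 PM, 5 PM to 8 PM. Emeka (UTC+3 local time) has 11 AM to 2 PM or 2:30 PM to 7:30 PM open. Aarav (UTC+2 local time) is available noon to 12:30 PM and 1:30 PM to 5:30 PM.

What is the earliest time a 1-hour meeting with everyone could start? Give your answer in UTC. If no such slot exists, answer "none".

Freya in UTC: 08:30-15:00, 15:30-17:00 (subtract 3h to convert from UTC+3).
Ben in UTC: 08:00-12:30, 13:30-16:00 (subtract 2h to convert from UTC+2).
Tara in UTC: 08:00-11:00, 11:30-17:00 (subtract 2h to convert from UTC+2).
Jonas in UTC: 10:00-12:30, 14:00-17:00 (subtract 3h to convert from UTC+3).
Emeka in UTC: 08:00-11:00, 11:30-16:30 (subtract 3h to convert from UTC+3).
Aarav in UTC: 10:00-10:30, 11:30-15:30 (subtract 2h to convert from UTC+2).
Freya ∩ Ben: 08:30-12:30, 13:30-15:00, 15:30-16:00.
Freya ∩ Ben ∩ Tara: 08:30-11:00, 11:30-12:30, 13:30-15:00, 15:30-16:00.
Freya ∩ Ben ∩ Tara ∩ Jonas: 10:00-11:00, 11:30-12:30, 14:00-15:00, 15:30-16:00.
Freya ∩ Ben ∩ Tara ∩ Jonas ∩ Emeka: 10:00-11:00, 11:30-12:30, 14:00-15:00, 15:30-16:00.
Freya ∩ Ben ∩ Tara ∩ Jonas ∩ Emeka ∩ Aarav: 10:00-10:30, 11:30-12:30, 14:00-15:00.
The first common window of at least 60 minutes is 11:30-12:30, so the earliest start is 11:30.

11:30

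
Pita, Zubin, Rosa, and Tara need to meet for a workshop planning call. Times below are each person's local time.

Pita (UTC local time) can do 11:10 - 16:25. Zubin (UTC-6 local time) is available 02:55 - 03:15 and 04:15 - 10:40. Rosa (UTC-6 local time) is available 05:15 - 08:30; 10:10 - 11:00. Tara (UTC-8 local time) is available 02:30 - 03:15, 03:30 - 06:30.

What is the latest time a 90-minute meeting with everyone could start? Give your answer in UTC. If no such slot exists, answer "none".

Pita in UTC: 11:10-16:25.
Zubin in UTC: 08:55-09:15, 10:15-16:40 (add 6h to convert from UTC-6).
Rosa in UTC: 11:15-14:30, 16:10-17:00 (add 6h to convert from UTC-6).
Tara in UTC: 10:30-11:15, 11:30-14:30 (add 8h to convert from UTC-8).
Pita ∩ Zubin: 11:10-16:25.
Pita ∩ Zubin ∩ Rosa: 11:15-14:30, 16:10-16:25.
Pita ∩ Zubin ∩ Rosa ∩ Tara: 11:30-14:30.
The last common window of at least 90 minutes is 11:30-14:30; a 90-minute meeting can start as late as 13:00 and still end by 14:30.

13:00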